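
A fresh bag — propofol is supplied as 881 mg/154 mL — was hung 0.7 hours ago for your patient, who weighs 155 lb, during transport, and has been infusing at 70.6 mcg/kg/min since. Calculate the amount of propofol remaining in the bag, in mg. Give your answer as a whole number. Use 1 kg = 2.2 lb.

Weight = 155 lb ÷ 2.2 lb/kg = 70.45455 kg
Dose = 70.6 mcg/kg/min × 70.45455 kg = 4974.091 mcg/min
4974.091 mcg/min × 60 min/hr = 298445.5 mcg/hr
Concentration = 881 mg ÷ 154 mL = 5.720779 mg/mL = 5720.779 mcg/mL
Rate = 298445.5 mcg/hr ÷ 5720.779 mcg/mL = 52.16867 mL/hr
Volume infused = 52.16867 mL/hr × 0.7 hr = 36.51807 mL
Volume remaining = 154 − 36.51807 = 117.4819 mL
Drug remaining = 117.4819 mL × 5720.779 mcg/mL = 672088.2 mcg = 672.0882 mg

672 mg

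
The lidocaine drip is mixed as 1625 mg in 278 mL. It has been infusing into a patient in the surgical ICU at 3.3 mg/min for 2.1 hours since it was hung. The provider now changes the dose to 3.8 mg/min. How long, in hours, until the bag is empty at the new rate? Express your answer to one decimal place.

5.3 hours

Initial rate:
3.3 mg/min × 60 min/hr = 198 mg/hr
Concentration = 1625 mg ÷ 278 mL = 5.845324 mg/mL
Rate = 198 mg/hr ÷ 5.845324 mg/mL = 33.87323 mL/hr
Volume infused so far = 33.87323 mL/hr × 2.1 hr = 71.13378 mL
Volume remaining = 278 − 71.13378 = 206.8662 mL
New rate:
3.8 mg/min × 60 min/hr = 228 mg/hr
Rate = 228 mg/hr ÷ 5.845324 mg/mL = 39.00554 mL/hr
Time remaining = 206.8662 mL ÷ 39.00554 mL/hr = 5.303509 hr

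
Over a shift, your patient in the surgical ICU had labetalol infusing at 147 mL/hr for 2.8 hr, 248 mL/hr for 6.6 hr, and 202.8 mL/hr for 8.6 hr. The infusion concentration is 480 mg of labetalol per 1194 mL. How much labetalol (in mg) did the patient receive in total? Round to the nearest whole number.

1525 mg

Concentration = 480 mg ÷ 1194 mL = 0.4020101 mg/mL
Stage 1: 147 mL/hr × 2.8 hr = 411.6 mL → 411.6 mL × 0.4020101 mg/mL = 165.4673 mg
Stage 2: 248 mL/hr × 6.6 hr = 1636.8 mL → 1636.8 mL × 0.4020101 mg/mL = 658.0101 mg
Stage 3: 202.8 mL/hr × 8.6 hr = 1744.08 mL → 1744.08 mL × 0.4020101 mg/mL = 701.1377 mg
Total = 165.4673 + 658.0101 + 701.1377 = 1524.615 mg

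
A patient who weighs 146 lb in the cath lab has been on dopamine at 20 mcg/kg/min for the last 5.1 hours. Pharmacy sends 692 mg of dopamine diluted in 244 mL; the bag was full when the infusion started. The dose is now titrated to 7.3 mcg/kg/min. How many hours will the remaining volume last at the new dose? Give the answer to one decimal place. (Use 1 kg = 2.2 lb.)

Initial rate:
Weight = 146 lb ÷ 2.2 lb/kg = 66.36364 kg
Dose = 20 mcg/kg/min × 66.36364 kg = 1327.273 mcg/min
1327.273 mcg/min × 60 min/hr = 79636.36 mcg/hr
Concentration = 692 mg ÷ 244 mL = 2.836066 mg/mL = 2836.066 mcg/mL
Rate = 79636.36 mcg/hr ÷ 2836.066 mcg/mL = 28.07987 mL/hr
Volume infused so far = 28.07987 mL/hr × 5.1 hr = 143.2074 mL
Volume remaining = 244 − 143.2074 = 100.7926 mL
New rate:
Dose = 7.3 mcg/kg/min × 66.36364 kg = 484.4545 mcg/min
484.4545 mcg/min × 60 min/hr = 29067.27 mcg/hr
Rate = 29067.27 mcg/hr ÷ 2836.066 mcg/mL = 10.24915 mL/hr
Time remaining = 100.7926 mL ÷ 10.24915 mL/hr = 9.83424 hr

9.8 hours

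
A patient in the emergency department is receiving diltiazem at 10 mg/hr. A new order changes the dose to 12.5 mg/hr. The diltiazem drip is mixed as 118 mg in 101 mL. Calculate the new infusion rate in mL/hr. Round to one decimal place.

Concentration = 118 mg ÷ 101 mL = 1.168317 mg/mL
Rate = 12.5 mg/hr ÷ 1.168317 mg/mL = 10.69915 mL/hr

10.7 mL/hr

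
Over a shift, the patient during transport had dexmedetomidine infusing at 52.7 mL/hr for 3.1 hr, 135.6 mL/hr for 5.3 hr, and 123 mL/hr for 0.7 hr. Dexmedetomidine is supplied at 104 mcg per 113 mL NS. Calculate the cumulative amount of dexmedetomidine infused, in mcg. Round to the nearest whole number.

Concentration = 104 mcg ÷ 113 mL = 0.920354 mcg/mL
Stage 1: 52.7 mL/hr × 3.1 hr = 163.37 mL → 163.37 mL × 0.920354 mcg/mL = 150.3582 mcg
Stage 2: 135.6 mL/hr × 5.3 hr = 718.68 mL → 718.68 mL × 0.920354 mcg/mL = 661.44 mcg
Stage 3: 123 mL/hr × 0.7 hr = 86.1 mL → 86.1 mL × 0.920354 mcg/mL = 79.24248 mcg
Total = 150.3582 + 661.44 + 79.24248 = 891.0407 mcg

891 mcg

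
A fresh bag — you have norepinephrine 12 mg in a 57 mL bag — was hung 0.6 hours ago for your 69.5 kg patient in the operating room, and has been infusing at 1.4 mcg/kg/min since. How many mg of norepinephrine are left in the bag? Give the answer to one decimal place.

8.5 mg

Dose = 1.4 mcg/kg/min × 69.5 kg = 97.3 mcg/min
97.3 mcg/min × 60 min/hr = 5838 mcg/hr
Concentration = 12 mg ÷ 57 mL = 0.2105263 mg/mL = 210.5263 mcg/mL
Rate = 5838 mcg/hr ÷ 210.5263 mcg/mL = 27.7305 mL/hr
Volume infused = 27.7305 mL/hr × 0.6 hr = 16.6383 mL
Volume remaining = 57 − 16.6383 = 40.3617 mL
Drug remaining = 40.3617 mL × 210.5263 mcg/mL = 8497.2 mcg = 8.4972 mg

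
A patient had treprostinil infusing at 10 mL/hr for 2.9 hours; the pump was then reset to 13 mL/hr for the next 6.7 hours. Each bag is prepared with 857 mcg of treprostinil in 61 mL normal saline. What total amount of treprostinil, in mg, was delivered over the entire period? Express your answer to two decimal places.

Concentration = 857 mcg ÷ 61 mL = 14.04918 mcg/mL
Stage 1: 10 mL/hr × 2.9 hr = 29 mL → 29 mL × 14.04918 mcg/mL = 407.4262 mcg
Stage 2: 13 mL/hr × 6.7 hr = 87.1 mL → 87.1 mL × 14.04918 mcg/mL = 1223.684 mcg
Total = 407.4262 + 1223.684 = 1631.11 mcg = 1.63111 mg

1.63 mg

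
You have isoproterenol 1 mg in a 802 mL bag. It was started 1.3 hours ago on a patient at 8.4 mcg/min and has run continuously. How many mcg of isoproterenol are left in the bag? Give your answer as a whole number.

345 mcg

8.4 mcg/min × 60 min/hr = 504 mcg/hr
Concentration = 1 mg ÷ 802 mL = 0.001246883 mg/mL = 1.246883 mcg/mL
Rate = 504 mcg/hr ÷ 1.246883 mcg/mL = 404.208 mL/hr
Volume infused = 404.208 mL/hr × 1.3 hr = 525.4704 mL
Volume remaining = 802 − 525.4704 = 276.5296 mL
Drug remaining = 276.5296 mL × 1.246883 mcg/mL = 344.8 mcg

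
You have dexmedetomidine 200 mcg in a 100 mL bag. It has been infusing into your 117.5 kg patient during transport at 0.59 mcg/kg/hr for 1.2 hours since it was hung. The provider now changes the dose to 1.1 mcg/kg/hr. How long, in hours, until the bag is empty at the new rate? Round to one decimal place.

Initial rate:
Dose = 0.59 mcg/kg/hr × 117.5 kg = 69.325 mcg/hr
Concentration = 200 mcg ÷ 100 mL = 2 mcg/mL
Rate = 69.325 mcg/hr ÷ 2 mcg/mL = 34.6625 mL/hr
Volume infused so far = 34.6625 mL/hr × 1.2 hr = 41.595 mL
Volume remaining = 100 − 41.595 = 58.405 mL
New rate:
Dose = 1.1 mcg/kg/hr × 117.5 kg = 129.25 mcg/hr
Rate = 129.25 mcg/hr ÷ 2 mcg/mL = 64.625 mL/hr
Time remaining = 58.405 mL ÷ 64.625 mL/hr = 0.9037524 hr

0.9 hours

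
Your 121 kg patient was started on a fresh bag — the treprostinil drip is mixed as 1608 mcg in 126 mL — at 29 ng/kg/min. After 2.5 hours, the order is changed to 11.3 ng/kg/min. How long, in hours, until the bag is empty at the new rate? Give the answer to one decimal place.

13.2 hours

Initial rate:
Dose = 29 ng/kg/min × 121 kg = 3509 ng/min
3509 ng/min × 60 min/hr = 210540 ng/hr
Concentration = 1608 mcg ÷ 126 mL = 12.7619 mcg/mL = 12761.9 ng/mL
Rate = 210540 ng/hr ÷ 12761.9 ng/mL = 16.49754 mL/hr
Volume infused so far = 16.49754 mL/hr × 2.5 hr = 41.24384 mL
Volume remaining = 126 − 41.24384 = 84.75616 mL
New rate:
Dose = 11.3 ng/kg/min × 121 kg = 1367.3 ng/min
1367.3 ng/min × 60 min/hr = 82038 ng/hr
Rate = 82038 ng/hr ÷ 12761.9 ng/mL = 6.428351 mL/hr
Time remaining = 84.75616 mL ÷ 6.428351 mL/hr = 13.18474 hr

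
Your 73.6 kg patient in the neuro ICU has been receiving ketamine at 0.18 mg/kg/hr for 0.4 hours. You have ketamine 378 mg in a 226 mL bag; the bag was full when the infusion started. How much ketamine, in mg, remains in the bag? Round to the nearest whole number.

Dose = 0.18 mg/kg/hr × 73.6 kg = 13.248 mg/hr
Concentration = 378 mg ÷ 226 mL = 1.672566 mg/mL
Rate = 13.248 mg/hr ÷ 1.672566 mg/mL = 7.920762 mL/hr
Volume infused = 7.920762 mL/hr × 0.4 hr = 3.168305 mL
Volume remaining = 226 − 3.168305 = 222.8317 mL
Drug remaining = 222.8317 mL × 1.672566 mg/mL = 372.7008 mg

373 mg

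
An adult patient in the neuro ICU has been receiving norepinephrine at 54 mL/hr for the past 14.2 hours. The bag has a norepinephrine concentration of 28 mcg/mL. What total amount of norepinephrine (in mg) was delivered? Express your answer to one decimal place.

21.5 mg

Drug rate = 54 mL/hr × 28 mcg/mL = 1512 mcg/hr
Total = 1512 mcg/hr × 14.2 hr = 21470.4 mcg = 21.4704 mg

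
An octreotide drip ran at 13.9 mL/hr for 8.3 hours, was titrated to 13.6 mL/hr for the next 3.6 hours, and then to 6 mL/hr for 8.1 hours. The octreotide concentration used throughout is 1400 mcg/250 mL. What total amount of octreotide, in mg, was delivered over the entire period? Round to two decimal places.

Concentration = 1400 mcg ÷ 250 mL = 5.6 mcg/mL
Stage 1: 13.9 mL/hr × 8.3 hr = 115.37 mL → 115.37 mL × 5.6 mcg/mL = 646.072 mcg
Stage 2: 13.6 mL/hr × 3.6 hr = 48.96 mL → 48.96 mL × 5.6 mcg/mL = 274.176 mcg
Stage 3: 6 mL/hr × 8.1 hr = 48.6 mL → 48.6 mL × 5.6 mcg/mL = 272.16 mcg
Total = 646.072 + 274.176 + 272.16 = 1192.408 mcg = 1.192408 mg

1.19 mg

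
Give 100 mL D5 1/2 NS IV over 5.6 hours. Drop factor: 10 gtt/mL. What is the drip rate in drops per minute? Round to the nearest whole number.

100 mL ÷ (5.6 hr × 60 = 336 min) = 0.297619 mL/min
0.297619 mL/min × 10 gtt/mL = 2.97619 gtt/min

3 gtt/min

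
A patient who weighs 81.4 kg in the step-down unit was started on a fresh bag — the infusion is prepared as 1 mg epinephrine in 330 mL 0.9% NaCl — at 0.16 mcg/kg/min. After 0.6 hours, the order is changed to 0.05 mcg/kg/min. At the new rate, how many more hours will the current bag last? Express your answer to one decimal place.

Initial rate:
Dose = 0.16 mcg/kg/min × 81.4 kg = 13.024 mcg/min
13.024 mcg/min × 60 min/hr = 781.44 mcg/hr
Concentration = 1 mg ÷ 330 mL = 0.003030303 mg/mL = 3.030303 mcg/mL
Rate = 781.44 mcg/hr ÷ 3.030303 mcg/mL = 257.8752 mL/hr
Volume infused so far = 257.8752 mL/hr × 0.6 hr = 154.7251 mL
Volume remaining = 330 − 154.7251 = 175.2749 mL
New rate:
Dose = 0.05 mcg/kg/min × 81.4 kg = 4.07 mcg/min
4.07 mcg/min × 60 min/hr = 244.2 mcg/hr
Rate = 244.2 mcg/hr ÷ 3.030303 mcg/mL = 80.586 mL/hr
Time remaining = 175.2749 mL ÷ 80.586 mL/hr = 2.175004 hr

2.2 hours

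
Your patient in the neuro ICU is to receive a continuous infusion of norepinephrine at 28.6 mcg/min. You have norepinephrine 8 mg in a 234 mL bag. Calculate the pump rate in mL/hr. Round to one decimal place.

50.2 mL/hr

28.6 mcg/min × 60 min/hr = 1716 mcg/hr
Concentration = 8 mg ÷ 234 mL = 0.03418803 mg/mL = 34.18803 mcg/mL
Rate = 1716 mcg/hr ÷ 34.18803 mcg/mL = 50.193 mL/hr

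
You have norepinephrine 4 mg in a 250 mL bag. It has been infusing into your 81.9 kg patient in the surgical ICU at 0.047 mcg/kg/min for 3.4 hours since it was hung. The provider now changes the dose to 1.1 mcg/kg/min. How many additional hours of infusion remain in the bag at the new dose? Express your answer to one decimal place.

0.6 hours

Initial rate:
Dose = 0.047 mcg/kg/min × 81.9 kg = 3.8493 mcg/min
3.8493 mcg/min × 60 min/hr = 230.958 mcg/hr
Concentration = 4 mg ÷ 250 mL = 0.016 mg/mL = 16 mcg/mL
Rate = 230.958 mcg/hr ÷ 16 mcg/mL = 14.43488 mL/hr
Volume infused so far = 14.43488 mL/hr × 3.4 hr = 49.07858 mL
Volume remaining = 250 − 49.07858 = 200.9214 mL
New rate:
Dose = 1.1 mcg/kg/min × 81.9 kg = 90.09 mcg/min
90.09 mcg/min × 60 min/hr = 5405.4 mcg/hr
Rate = 5405.4 mcg/hr ÷ 16 mcg/mL = 337.8375 mL/hr
Time remaining = 200.9214 mL ÷ 337.8375 mL/hr = 0.594728 hr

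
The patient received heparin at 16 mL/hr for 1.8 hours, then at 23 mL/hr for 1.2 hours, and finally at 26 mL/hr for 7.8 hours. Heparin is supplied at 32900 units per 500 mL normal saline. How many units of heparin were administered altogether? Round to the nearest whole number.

17055 units

Concentration = 32900 units ÷ 500 mL = 65.8 units/mL
Stage 1: 16 mL/hr × 1.8 hr = 28.8 mL → 28.8 mL × 65.8 units/mL = 1895.04 units
Stage 2: 23 mL/hr × 1.2 hr = 27.6 mL → 27.6 mL × 65.8 units/mL = 1816.08 units
Stage 3: 26 mL/hr × 7.8 hr = 202.8 mL → 202.8 mL × 65.8 units/mL = 13344.24 units
Total = 1895.04 + 1816.08 + 13344.24 = 17055.36 units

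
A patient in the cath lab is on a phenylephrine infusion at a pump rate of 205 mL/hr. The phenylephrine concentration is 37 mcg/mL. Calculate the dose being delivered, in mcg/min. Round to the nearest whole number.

Drug rate = 205 mL/hr × 37 mcg/mL = 7585 mcg/hr
7585 mcg/hr ÷ 60 min/hr = 126.4167 mcg/min

126 mcg/min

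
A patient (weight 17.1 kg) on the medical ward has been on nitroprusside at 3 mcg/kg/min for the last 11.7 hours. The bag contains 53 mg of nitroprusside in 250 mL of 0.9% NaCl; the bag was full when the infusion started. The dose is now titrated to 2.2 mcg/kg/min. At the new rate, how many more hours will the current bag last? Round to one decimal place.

7.5 hours

Initial rate:
Dose = 3 mcg/kg/min × 17.1 kg = 51.3 mcg/min
51.3 mcg/min × 60 min/hr = 3078 mcg/hr
Concentration = 53 mg ÷ 250 mL = 0.212 mg/mL = 212 mcg/mL
Rate = 3078 mcg/hr ÷ 212 mcg/mL = 14.51887 mL/hr
Volume infused so far = 14.51887 mL/hr × 11.7 hr = 169.8708 mL
Volume remaining = 250 − 169.8708 = 80.12925 mL
New rate:
Dose = 2.2 mcg/kg/min × 17.1 kg = 37.62 mcg/min
37.62 mcg/min × 60 min/hr = 2257.2 mcg/hr
Rate = 2257.2 mcg/hr ÷ 212 mcg/mL = 10.64717 mL/hr
Time remaining = 80.12925 mL ÷ 10.64717 mL/hr = 7.525873 hr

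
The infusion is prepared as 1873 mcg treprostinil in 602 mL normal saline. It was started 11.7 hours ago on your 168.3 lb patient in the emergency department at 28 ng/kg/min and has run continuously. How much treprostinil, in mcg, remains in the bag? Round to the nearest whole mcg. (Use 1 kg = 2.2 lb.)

Weight = 168.3 lb ÷ 2.2 lb/kg = 76.5 kg
Dose = 28 ng/kg/min × 76.5 kg = 2142 ng/min
2142 ng/min × 60 min/hr = 128520 ng/hr
Concentration = 1873 mcg ÷ 602 mL = 3.111296 mcg/mL = 3111.296 ng/mL
Rate = 128520 ng/hr ÷ 3111.296 ng/mL = 41.30755 mL/hr
Volume infused = 41.30755 mL/hr × 11.7 hr = 483.2983 mL
Volume remaining = 602 − 483.2983 = 118.7017 mL
Drug remaining = 118.7017 mL × 3111.296 ng/mL = 369316 ng = 369.316 mcg

369 mcg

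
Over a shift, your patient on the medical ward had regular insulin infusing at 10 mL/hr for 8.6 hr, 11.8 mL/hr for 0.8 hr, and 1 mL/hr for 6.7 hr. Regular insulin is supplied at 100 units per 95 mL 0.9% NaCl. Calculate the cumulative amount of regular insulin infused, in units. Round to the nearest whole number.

Concentration = 100 units ÷ 95 mL = 1.052632 units/mL
Stage 1: 10 mL/hr × 8.6 hr = 86 mL → 86 mL × 1.052632 units/mL = 90.52632 units
Stage 2: 11.8 mL/hr × 0.8 hr = 9.44 mL → 9.44 mL × 1.052632 units/mL = 9.936842 units
Stage 3: 1 mL/hr × 6.7 hr = 6.7 mL → 6.7 mL × 1.052632 units/mL = 7.052632 units
Total = 90.52632 + 9.936842 + 7.052632 = 107.5158 units

108 units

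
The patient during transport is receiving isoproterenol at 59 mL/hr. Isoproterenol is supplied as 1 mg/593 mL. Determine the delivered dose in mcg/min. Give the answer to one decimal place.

Concentration = 1 mg ÷ 593 mL = 0.001686341 mg/mL = 1.686341 mcg/mL
Drug rate = 59 mL/hr × 1.686341 mcg/mL = 99.4941 mcg/hr
99.4941 mcg/hr ÷ 60 min/hr = 1.658235 mcg/min

1.7 mcg/min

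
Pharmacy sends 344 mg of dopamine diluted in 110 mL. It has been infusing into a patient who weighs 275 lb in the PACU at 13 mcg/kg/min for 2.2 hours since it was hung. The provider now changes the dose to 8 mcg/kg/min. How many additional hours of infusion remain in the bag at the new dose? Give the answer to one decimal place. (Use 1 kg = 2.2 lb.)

2.2 hours

Initial rate:
Weight = 275 lb ÷ 2.2 lb/kg = 125 kg
Dose = 13 mcg/kg/min × 125 kg = 1625 mcg/min
1625 mcg/min × 60 min/hr = 97500 mcg/hr
Concentration = 344 mg ÷ 110 mL = 3.127273 mg/mL = 3127.273 mcg/mL
Rate = 97500 mcg/hr ÷ 3127.273 mcg/mL = 31.17733 mL/hr
Volume infused so far = 31.17733 mL/hr × 2.2 hr = 68.59012 mL
Volume remaining = 110 − 68.59012 = 41.40988 mL
New rate:
Dose = 8 mcg/kg/min × 125 kg = 1000 mcg/min
1000 mcg/min × 60 min/hr = 60000 mcg/hr
Rate = 60000 mcg/hr ÷ 3127.273 mcg/mL = 19.18605 mL/hr
Time remaining = 41.40988 mL ÷ 19.18605 mL/hr = 2.158333 hr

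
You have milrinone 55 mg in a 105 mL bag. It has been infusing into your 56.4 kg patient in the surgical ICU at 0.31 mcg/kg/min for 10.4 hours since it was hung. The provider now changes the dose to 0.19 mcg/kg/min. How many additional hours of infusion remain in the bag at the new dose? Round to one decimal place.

Initial rate:
Dose = 0.31 mcg/kg/min × 56.4 kg = 17.484 mcg/min
17.484 mcg/min × 60 min/hr = 1049.04 mcg/hr
Concentration = 55 mg ÷ 105 mL = 0.5238095 mg/mL = 523.8095 mcg/mL
Rate = 1049.04 mcg/hr ÷ 523.8095 mcg/mL = 2.002713 mL/hr
Volume infused so far = 2.002713 mL/hr × 10.4 hr = 20.82821 mL
Volume remaining = 105 − 20.82821 = 84.17179 mL
New rate:
Dose = 0.19 mcg/kg/min × 56.4 kg = 10.716 mcg/min
10.716 mcg/min × 60 min/hr = 642.96 mcg/hr
Rate = 642.96 mcg/hr ÷ 523.8095 mcg/mL = 1.227469 mL/hr
Time remaining = 84.17179 mL ÷ 1.227469 mL/hr = 68.57345 hr

68.6 hours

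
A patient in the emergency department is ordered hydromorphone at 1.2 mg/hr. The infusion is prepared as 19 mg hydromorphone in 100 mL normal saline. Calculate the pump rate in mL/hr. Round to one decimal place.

6.3 mL/hr

Concentration = 19 mg ÷ 100 mL = 0.19 mg/mL
Rate = 1.2 mg/hr ÷ 0.19 mg/mL = 6.315789 mL/hr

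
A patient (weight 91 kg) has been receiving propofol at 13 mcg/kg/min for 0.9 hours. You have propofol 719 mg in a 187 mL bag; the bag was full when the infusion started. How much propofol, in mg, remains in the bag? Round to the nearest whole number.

655 mg

Dose = 13 mcg/kg/min × 91 kg = 1183 mcg/min
1183 mcg/min × 60 min/hr = 70980 mcg/hr
Concentration = 719 mg ÷ 187 mL = 3.84492 mg/mL = 3844.92 mcg/mL
Rate = 70980 mcg/hr ÷ 3844.92 mcg/mL = 18.46072 mL/hr
Volume infused = 18.46072 mL/hr × 0.9 hr = 16.61465 mL
Volume remaining = 187 − 16.61465 = 170.3853 mL
Drug remaining = 170.3853 mL × 3844.92 mcg/mL = 655118 mcg = 655.118 mg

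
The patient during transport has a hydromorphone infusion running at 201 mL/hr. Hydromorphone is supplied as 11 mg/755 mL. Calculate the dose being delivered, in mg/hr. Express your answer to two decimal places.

Concentration = 11 mg ÷ 755 mL = 0.01456954 mg/mL
Drug rate = 201 mL/hr × 0.01456954 mg/mL = 2.928477 mg/hr

2.93 mg/hr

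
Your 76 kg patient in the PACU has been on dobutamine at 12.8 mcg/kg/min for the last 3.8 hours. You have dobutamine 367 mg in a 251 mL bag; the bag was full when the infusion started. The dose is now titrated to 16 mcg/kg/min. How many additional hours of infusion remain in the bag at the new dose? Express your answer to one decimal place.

Initial rate:
Dose = 12.8 mcg/kg/min × 76 kg = 972.8 mcg/min
972.8 mcg/min × 60 min/hr = 58368 mcg/hr
Concentration = 367 mg ÷ 251 mL = 1.462151 mg/mL = 1462.151 mcg/mL
Rate = 58368 mcg/hr ÷ 1462.151 mcg/mL = 39.91926 mL/hr
Volume infused so far = 39.91926 mL/hr × 3.8 hr = 151.6932 mL
Volume remaining = 251 − 151.6932 = 99.30682 mL
New rate:
Dose = 16 mcg/kg/min × 76 kg = 1216 mcg/min
1216 mcg/min × 60 min/hr = 72960 mcg/hr
Rate = 72960 mcg/hr ÷ 1462.151 mcg/mL = 49.89907 mL/hr
Time remaining = 99.30682 mL ÷ 49.89907 mL/hr = 1.990154 hr

2.0 hours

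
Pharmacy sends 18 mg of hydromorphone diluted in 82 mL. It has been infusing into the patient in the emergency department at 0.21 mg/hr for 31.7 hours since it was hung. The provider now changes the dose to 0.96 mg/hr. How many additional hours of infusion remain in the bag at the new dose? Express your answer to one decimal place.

Initial rate:
Concentration = 18 mg ÷ 82 mL = 0.2195122 mg/mL
Rate = 0.21 mg/hr ÷ 0.2195122 mg/mL = 0.9566667 mL/hr
Volume infused so far = 0.9566667 mL/hr × 31.7 hr = 30.32633 mL
Volume remaining = 82 − 30.32633 = 51.67367 mL
New rate:
Rate = 0.96 mg/hr ÷ 0.2195122 mg/mL = 4.373333 mL/hr
Time remaining = 51.67367 mL ÷ 4.373333 mL/hr = 11.81562 hr

11.8 hours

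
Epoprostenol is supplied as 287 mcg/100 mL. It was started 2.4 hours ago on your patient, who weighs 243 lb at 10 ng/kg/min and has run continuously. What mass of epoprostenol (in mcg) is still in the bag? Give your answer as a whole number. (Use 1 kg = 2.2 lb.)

128 mcg

Weight = 243 lb ÷ 2.2 lb/kg = 110.4545 kg
Dose = 10 ng/kg/min × 110.4545 kg = 1104.545 ng/min
1104.545 ng/min × 60 min/hr = 66272.73 ng/hr
Concentration = 287 mcg ÷ 100 mL = 2.87 mcg/mL = 2870 ng/mL
Rate = 66272.73 ng/hr ÷ 2870 ng/mL = 23.09154 mL/hr
Volume infused = 23.09154 mL/hr × 2.4 hr = 55.4197 mL
Volume remaining = 100 − 55.4197 = 44.5803 mL
Drug remaining = 44.5803 mL × 2870 ng/mL = 127945.5 ng = 127.9455 mcg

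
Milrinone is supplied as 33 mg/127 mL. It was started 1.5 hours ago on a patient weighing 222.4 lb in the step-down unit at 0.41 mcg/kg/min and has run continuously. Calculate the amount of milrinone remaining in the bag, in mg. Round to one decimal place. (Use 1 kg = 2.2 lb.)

29.3 mg

Weight = 222.4 lb ÷ 2.2 lb/kg = 101.0909 kg
Dose = 0.41 mcg/kg/min × 101.0909 kg = 41.44727 mcg/min
41.44727 mcg/min × 60 min/hr = 2486.836 mcg/hr
Concentration = 33 mg ÷ 127 mL = 0.2598425 mg/mL = 259.8425 mcg/mL
Rate = 2486.836 mcg/hr ÷ 259.8425 mcg/mL = 9.570552 mL/hr
Volume infused = 9.570552 mL/hr × 1.5 hr = 14.35583 mL
Volume remaining = 127 − 14.35583 = 112.6442 mL
Drug remaining = 112.6442 mL × 259.8425 mcg/mL = 29269.75 mcg = 29.26975 mg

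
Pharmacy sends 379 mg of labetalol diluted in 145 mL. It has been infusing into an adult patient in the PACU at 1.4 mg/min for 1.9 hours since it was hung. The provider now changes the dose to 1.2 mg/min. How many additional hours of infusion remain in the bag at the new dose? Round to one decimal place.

Initial rate:
1.4 mg/min × 60 min/hr = 84 mg/hr
Concentration = 379 mg ÷ 145 mL = 2.613793 mg/mL
Rate = 84 mg/hr ÷ 2.613793 mg/mL = 32.1372 mL/hr
Volume infused so far = 32.1372 mL/hr × 1.9 hr = 61.06069 mL
Volume remaining = 145 − 61.06069 = 83.93931 mL
New rate:
1.2 mg/min × 60 min/hr = 72 mg/hr
Rate = 72 mg/hr ÷ 2.613793 mg/mL = 27.54617 mL/hr
Time remaining = 83.93931 mL ÷ 27.54617 mL/hr = 3.047222 hr

3.0 hours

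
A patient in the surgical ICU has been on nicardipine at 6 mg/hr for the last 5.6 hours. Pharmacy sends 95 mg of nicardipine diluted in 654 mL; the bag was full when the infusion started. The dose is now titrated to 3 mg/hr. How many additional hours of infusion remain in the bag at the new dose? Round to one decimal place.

20.5 hours

Initial rate:
Concentration = 95 mg ÷ 654 mL = 0.1452599 mg/mL
Rate = 6 mg/hr ÷ 0.1452599 mg/mL = 41.30526 mL/hr
Volume infused so far = 41.30526 mL/hr × 5.6 hr = 231.3095 mL
Volume remaining = 654 − 231.3095 = 422.6905 mL
New rate:
Rate = 3 mg/hr ÷ 0.1452599 mg/mL = 20.65263 mL/hr
Time remaining = 422.6905 mL ÷ 20.65263 mL/hr = 20.46667 hr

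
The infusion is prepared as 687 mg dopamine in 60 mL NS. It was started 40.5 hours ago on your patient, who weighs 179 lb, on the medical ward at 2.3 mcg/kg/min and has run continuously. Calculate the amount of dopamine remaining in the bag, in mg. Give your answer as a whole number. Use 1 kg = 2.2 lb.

Weight = 179 lb ÷ 2.2 lb/kg = 81.36364 kg
Dose = 2.3 mcg/kg/min × 81.36364 kg = 187.1364 mcg/min
187.1364 mcg/min × 60 min/hr = 11228.18 mcg/hr
Concentration = 687 mg ÷ 60 mL = 11.45 mg/mL = 11450 mcg/mL
Rate = 11228.18 mcg/hr ÷ 11450 mcg/mL = 0.9806272 mL/hr
Volume infused = 0.9806272 mL/hr × 40.5 hr = 39.7154 mL
Volume remaining = 60 − 39.7154 = 20.2846 mL
Drug remaining = 20.2846 mL × 11450 mcg/mL = 232258.6 mcg = 232.2586 mg

232 mg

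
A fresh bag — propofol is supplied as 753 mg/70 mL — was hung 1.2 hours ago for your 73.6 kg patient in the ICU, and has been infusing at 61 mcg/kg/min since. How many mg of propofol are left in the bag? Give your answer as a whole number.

Dose = 61 mcg/kg/min × 73.6 kg = 4489.6 mcg/min
4489.6 mcg/min × 60 min/hr = 269376 mcg/hr
Concentration = 753 mg ÷ 70 mL = 10.75714 mg/mL = 10757.14 mcg/mL
Rate = 269376 mcg/hr ÷ 10757.14 mcg/mL = 25.04159 mL/hr
Volume infused = 25.04159 mL/hr × 1.2 hr = 30.04991 mL
Volume remaining = 70 − 30.04991 = 39.95009 mL
Drug remaining = 39.95009 mL × 10757.14 mcg/mL = 429748.8 mcg = 429.7488 mg

430 mg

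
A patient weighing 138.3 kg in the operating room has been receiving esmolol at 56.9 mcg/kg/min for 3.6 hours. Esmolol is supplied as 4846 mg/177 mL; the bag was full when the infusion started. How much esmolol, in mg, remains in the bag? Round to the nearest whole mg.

Dose = 56.9 mcg/kg/min × 138.3 kg = 7869.27 mcg/min
7869.27 mcg/min × 60 min/hr = 472156.2 mcg/hr
Concentration = 4846 mg ÷ 177 mL = 27.37853 mg/mL = 27378.53 mcg/mL
Rate = 472156.2 mcg/hr ÷ 27378.53 mcg/mL = 17.24549 mL/hr
Volume infused = 17.24549 mL/hr × 3.6 hr = 62.08377 mL
Volume remaining = 177 − 62.08377 = 114.9162 mL
Drug remaining = 114.9162 mL × 27378.53 mcg/mL = 3146238 mcg = 3146.238 mg

3146 mg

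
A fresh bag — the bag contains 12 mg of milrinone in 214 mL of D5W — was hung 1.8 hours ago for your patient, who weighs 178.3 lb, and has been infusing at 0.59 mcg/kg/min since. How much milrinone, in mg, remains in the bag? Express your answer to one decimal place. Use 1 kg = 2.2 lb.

Weight = 178.3 lb ÷ 2.2 lb/kg = 81.04545 kg
Dose = 0.59 mcg/kg/min × 81.04545 kg = 47.81682 mcg/min
47.81682 mcg/min × 60 min/hr = 2869.009 mcg/hr
Concentration = 12 mg ÷ 214 mL = 0.05607477 mg/mL = 56.07477 mcg/mL
Rate = 2869.009 mcg/hr ÷ 56.07477 mcg/mL = 51.164 mL/hr
Volume infused = 51.164 mL/hr × 1.8 hr = 92.09519 mL
Volume remaining = 214 − 92.09519 = 121.9048 mL
Drug remaining = 121.9048 mL × 56.07477 mcg/mL = 6835.784 mcg = 6.835784 mg

6.8 mg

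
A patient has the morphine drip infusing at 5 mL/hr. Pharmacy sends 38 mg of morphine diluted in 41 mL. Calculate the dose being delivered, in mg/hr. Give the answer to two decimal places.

4.63 mg/hr

Concentration = 38 mg ÷ 41 mL = 0.9268293 mg/mL
Drug rate = 5 mL/hr × 0.9268293 mg/mL = 4.634146 mg/hr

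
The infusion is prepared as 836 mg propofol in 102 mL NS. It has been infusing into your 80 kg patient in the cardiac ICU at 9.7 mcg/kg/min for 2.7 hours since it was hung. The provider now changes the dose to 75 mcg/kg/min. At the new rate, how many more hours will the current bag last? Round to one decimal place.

2.0 hours

Initial rate:
Dose = 9.7 mcg/kg/min × 80 kg = 776 mcg/min
776 mcg/min × 60 min/hr = 46560 mcg/hr
Concentration = 836 mg ÷ 102 mL = 8.196078 mg/mL = 8196.078 mcg/mL
Rate = 46560 mcg/hr ÷ 8196.078 mcg/mL = 5.680766 mL/hr
Volume infused so far = 5.680766 mL/hr × 2.7 hr = 15.33807 mL
Volume remaining = 102 − 15.33807 = 86.66193 mL
New rate:
Dose = 75 mcg/kg/min × 80 kg = 6000 mcg/min
6000 mcg/min × 60 min/hr = 360000 mcg/hr
Rate = 360000 mcg/hr ÷ 8196.078 mcg/mL = 43.92344 mL/hr
Time remaining = 86.66193 mL ÷ 43.92344 mL/hr = 1.973022 hr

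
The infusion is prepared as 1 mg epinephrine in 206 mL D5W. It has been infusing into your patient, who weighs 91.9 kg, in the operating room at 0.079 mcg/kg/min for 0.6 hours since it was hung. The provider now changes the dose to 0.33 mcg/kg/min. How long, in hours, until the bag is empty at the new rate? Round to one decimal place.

0.4 hours

Initial rate:
Dose = 0.079 mcg/kg/min × 91.9 kg = 7.2601 mcg/min
7.2601 mcg/min × 60 min/hr = 435.606 mcg/hr
Concentration = 1 mg ÷ 206 mL = 0.004854369 mg/mL = 4.854369 mcg/mL
Rate = 435.606 mcg/hr ÷ 4.854369 mcg/mL = 89.73484 mL/hr
Volume infused so far = 89.73484 mL/hr × 0.6 hr = 53.8409 mL
Volume remaining = 206 − 53.8409 = 152.1591 mL
New rate:
Dose = 0.33 mcg/kg/min × 91.9 kg = 30.327 mcg/min
30.327 mcg/min × 60 min/hr = 1819.62 mcg/hr
Rate = 1819.62 mcg/hr ÷ 4.854369 mcg/mL = 374.8417 mL/hr
Time remaining = 152.1591 mL ÷ 374.8417 mL/hr = 0.4059289 hr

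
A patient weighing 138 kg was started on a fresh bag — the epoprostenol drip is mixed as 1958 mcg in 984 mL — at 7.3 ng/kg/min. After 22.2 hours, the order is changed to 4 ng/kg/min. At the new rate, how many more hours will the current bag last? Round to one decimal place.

18.6 hours

Initial rate:
Dose = 7.3 ng/kg/min × 138 kg = 1007.4 ng/min
1007.4 ng/min × 60 min/hr = 60444 ng/hr
Concentration = 1958 mcg ÷ 984 mL = 1.989837 mcg/mL = 1989.837 ng/mL
Rate = 60444 ng/hr ÷ 1989.837 ng/mL = 30.37635 mL/hr
Volume infused so far = 30.37635 mL/hr × 22.2 hr = 674.355 mL
Volume remaining = 984 − 674.355 = 309.645 mL
New rate:
Dose = 4 ng/kg/min × 138 kg = 552 ng/min
552 ng/min × 60 min/hr = 33120 ng/hr
Rate = 33120 ng/hr ÷ 1989.837 ng/mL = 16.64458 mL/hr
Time remaining = 309.645 mL ÷ 16.64458 mL/hr = 18.60336 hr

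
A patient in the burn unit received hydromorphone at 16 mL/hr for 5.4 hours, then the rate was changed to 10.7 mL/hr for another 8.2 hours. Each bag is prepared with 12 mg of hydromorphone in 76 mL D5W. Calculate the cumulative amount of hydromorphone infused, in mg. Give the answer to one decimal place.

Concentration = 12 mg ÷ 76 mL = 0.1578947 mg/mL
Stage 1: 16 mL/hr × 5.4 hr = 86.4 mL → 86.4 mL × 0.1578947 mg/mL = 13.64211 mg
Stage 2: 10.7 mL/hr × 8.2 hr = 87.74 mL → 87.74 mL × 0.1578947 mg/mL = 13.85368 mg
Total = 13.64211 + 13.85368 = 27.49579 mg

27.5 mg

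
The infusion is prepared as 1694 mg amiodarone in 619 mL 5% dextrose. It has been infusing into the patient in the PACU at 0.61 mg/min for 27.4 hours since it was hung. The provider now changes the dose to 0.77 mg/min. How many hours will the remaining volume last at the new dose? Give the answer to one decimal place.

Initial rate:
0.61 mg/min × 60 min/hr = 36.6 mg/hr
Concentration = 1694 mg ÷ 619 mL = 2.736672 mg/mL
Rate = 36.6 mg/hr ÷ 2.736672 mg/mL = 13.37391 mL/hr
Volume infused so far = 13.37391 mL/hr × 27.4 hr = 366.4451 mL
Volume remaining = 619 − 366.4451 = 252.5549 mL
New rate:
0.77 mg/min × 60 min/hr = 46.2 mg/hr
Rate = 46.2 mg/hr ÷ 2.736672 mg/mL = 16.88182 mL/hr
Time remaining = 252.5549 mL ÷ 16.88182 mL/hr = 14.96017 hr

15.0 hours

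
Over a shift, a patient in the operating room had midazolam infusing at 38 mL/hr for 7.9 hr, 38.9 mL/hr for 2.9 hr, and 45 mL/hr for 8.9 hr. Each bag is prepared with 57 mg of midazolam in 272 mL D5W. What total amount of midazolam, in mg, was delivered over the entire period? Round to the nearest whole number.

Concentration = 57 mg ÷ 272 mL = 0.2095588 mg/mL
Stage 1: 38 mL/hr × 7.9 hr = 300.2 mL → 300.2 mL × 0.2095588 mg/mL = 62.90956 mg
Stage 2: 38.9 mL/hr × 2.9 hr = 112.81 mL → 112.81 mL × 0.2095588 mg/mL = 23.64033 mg
Stage 3: 45 mL/hr × 8.9 hr = 400.5 mL → 400.5 mL × 0.2095588 mg/mL = 83.92831 mg
Total = 62.90956 + 23.64033 + 83.92831 = 170.4782 mg

170 mg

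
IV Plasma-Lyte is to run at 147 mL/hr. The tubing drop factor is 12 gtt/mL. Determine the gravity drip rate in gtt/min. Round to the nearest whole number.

29 gtt/min

147 mL/hr ÷ 60 min/hr = 2.45 mL/min
2.45 mL/min × 12 gtt/mL = 29.4 gtt/min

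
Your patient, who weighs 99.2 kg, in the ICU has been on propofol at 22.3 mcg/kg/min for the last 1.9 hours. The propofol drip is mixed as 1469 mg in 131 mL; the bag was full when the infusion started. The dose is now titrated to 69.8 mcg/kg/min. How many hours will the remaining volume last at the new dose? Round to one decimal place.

Initial rate:
Dose = 22.3 mcg/kg/min × 99.2 kg = 2212.16 mcg/min
2212.16 mcg/min × 60 min/hr = 132729.6 mcg/hr
Concentration = 1469 mg ÷ 131 mL = 11.21374 mg/mL = 11213.74 mcg/mL
Rate = 132729.6 mcg/hr ÷ 11213.74 mcg/mL = 11.83634 mL/hr
Volume infused so far = 11.83634 mL/hr × 1.9 hr = 22.48904 mL
Volume remaining = 131 − 22.48904 = 108.511 mL
New rate:
Dose = 69.8 mcg/kg/min × 99.2 kg = 6924.16 mcg/min
6924.16 mcg/min × 60 min/hr = 415449.6 mcg/hr
Rate = 415449.6 mcg/hr ÷ 11213.74 mcg/mL = 37.04826 mL/hr
Time remaining = 108.511 mL ÷ 37.04826 mL/hr = 2.928908 hr

2.9 hours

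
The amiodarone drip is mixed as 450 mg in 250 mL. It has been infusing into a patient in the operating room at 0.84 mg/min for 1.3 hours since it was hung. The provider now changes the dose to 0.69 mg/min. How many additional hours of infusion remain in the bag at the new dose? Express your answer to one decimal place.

9.3 hours

Initial rate:
0.84 mg/min × 60 min/hr = 50.4 mg/hr
Concentration = 450 mg ÷ 250 mL = 1.8 mg/mL
Rate = 50.4 mg/hr ÷ 1.8 mg/mL = 28 mL/hr
Volume infused so far = 28 mL/hr × 1.3 hr = 36.4 mL
Volume remaining = 250 − 36.4 = 213.6 mL
New rate:
0.69 mg/min × 60 min/hr = 41.4 mg/hr
Rate = 41.4 mg/hr ÷ 1.8 mg/mL = 23 mL/hr
Time remaining = 213.6 mL ÷ 23 mL/hr = 9.286957 hr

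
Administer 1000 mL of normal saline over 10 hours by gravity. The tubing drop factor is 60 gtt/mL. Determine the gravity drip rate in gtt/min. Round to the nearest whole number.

1000 mL ÷ (10 hr × 60 = 600 min) = 1.666667 mL/min
1.666667 mL/min × 60 gtt/mL = 100 gtt/min

100 gtt/min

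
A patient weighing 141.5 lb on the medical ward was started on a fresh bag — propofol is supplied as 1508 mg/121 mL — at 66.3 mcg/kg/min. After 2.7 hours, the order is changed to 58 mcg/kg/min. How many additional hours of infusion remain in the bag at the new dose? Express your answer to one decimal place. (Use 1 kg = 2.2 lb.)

Initial rate:
Weight = 141.5 lb ÷ 2.2 lb/kg = 64.31818 kg
Dose = 66.3 mcg/kg/min × 64.31818 kg = 4264.295 mcg/min
4264.295 mcg/min × 60 min/hr = 255857.7 mcg/hr
Concentration = 1508 mg ÷ 121 mL = 12.46281 mg/mL = 12462.81 mcg/mL
Rate = 255857.7 mcg/hr ÷ 12462.81 mcg/mL = 20.5297 mL/hr
Volume infused so far = 20.5297 mL/hr × 2.7 hr = 55.43019 mL
Volume remaining = 121 − 55.43019 = 65.56981 mL
New rate:
Dose = 58 mcg/kg/min × 64.31818 kg = 3730.455 mcg/min
3730.455 mcg/min × 60 min/hr = 223827.3 mcg/hr
Rate = 223827.3 mcg/hr ÷ 12462.81 mcg/mL = 17.95962 mL/hr
Time remaining = 65.56981 mL ÷ 17.95962 mL/hr = 3.650959 hr

3.7 hours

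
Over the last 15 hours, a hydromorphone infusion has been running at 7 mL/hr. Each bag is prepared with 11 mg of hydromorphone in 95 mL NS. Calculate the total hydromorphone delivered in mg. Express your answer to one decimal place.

Concentration = 11 mg ÷ 95 mL = 0.1157895 mg/mL
Drug rate = 7 mL/hr × 0.1157895 mg/mL = 0.8105263 mg/hr
Total = 0.8105263 mg/hr × 15 hr = 12.15789 mg

12.2 mg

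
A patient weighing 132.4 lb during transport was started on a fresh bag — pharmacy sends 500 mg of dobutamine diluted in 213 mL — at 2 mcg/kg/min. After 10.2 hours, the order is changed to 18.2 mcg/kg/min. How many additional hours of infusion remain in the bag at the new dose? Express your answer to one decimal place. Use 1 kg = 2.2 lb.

6.5 hours

Initial rate:
Weight = 132.4 lb ÷ 2.2 lb/kg = 60.18182 kg
Dose = 2 mcg/kg/min × 60.18182 kg = 120.3636 mcg/min
120.3636 mcg/min × 60 min/hr = 7221.818 mcg/hr
Concentration = 500 mg ÷ 213 mL = 2.347418 mg/mL = 2347.418 mcg/mL
Rate = 7221.818 mcg/hr ÷ 2347.418 mcg/mL = 3.076495 mL/hr
Volume infused so far = 3.076495 mL/hr × 10.2 hr = 31.38024 mL
Volume remaining = 213 − 31.38024 = 181.6198 mL
New rate:
Dose = 18.2 mcg/kg/min × 60.18182 kg = 1095.309 mcg/min
1095.309 mcg/min × 60 min/hr = 65718.55 mcg/hr
Rate = 65718.55 mcg/hr ÷ 2347.418 mcg/mL = 27.9961 mL/hr
Time remaining = 181.6198 mL ÷ 27.9961 mL/hr = 6.487323 hr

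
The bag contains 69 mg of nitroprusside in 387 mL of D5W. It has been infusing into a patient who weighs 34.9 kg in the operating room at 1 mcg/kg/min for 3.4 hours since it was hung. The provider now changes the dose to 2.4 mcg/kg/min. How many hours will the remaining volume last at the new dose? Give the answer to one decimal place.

12.3 hours

Initial rate:
Dose = 1 mcg/kg/min × 34.9 kg = 34.9 mcg/min
34.9 mcg/min × 60 min/hr = 2094 mcg/hr
Concentration = 69 mg ÷ 387 mL = 0.1782946 mg/mL = 178.2946 mcg/mL
Rate = 2094 mcg/hr ÷ 178.2946 mcg/mL = 11.74461 mL/hr
Volume infused so far = 11.74461 mL/hr × 3.4 hr = 39.93167 mL
Volume remaining = 387 − 39.93167 = 347.0683 mL
New rate:
Dose = 2.4 mcg/kg/min × 34.9 kg = 83.76 mcg/min
83.76 mcg/min × 60 min/hr = 5025.6 mcg/hr
Rate = 5025.6 mcg/hr ÷ 178.2946 mcg/mL = 28.18706 mL/hr
Time remaining = 347.0683 mL ÷ 28.18706 mL/hr = 12.31304 hr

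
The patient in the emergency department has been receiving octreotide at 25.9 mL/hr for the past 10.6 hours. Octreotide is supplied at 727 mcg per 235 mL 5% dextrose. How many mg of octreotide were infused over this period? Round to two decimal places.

0.85 mg

Concentration = 727 mcg ÷ 235 mL = 3.093617 mcg/mL
Drug rate = 25.9 mL/hr × 3.093617 mcg/mL = 80.12468 mcg/hr
Total = 80.12468 mcg/hr × 10.6 hr = 849.3216 mcg = 0.8493216 mg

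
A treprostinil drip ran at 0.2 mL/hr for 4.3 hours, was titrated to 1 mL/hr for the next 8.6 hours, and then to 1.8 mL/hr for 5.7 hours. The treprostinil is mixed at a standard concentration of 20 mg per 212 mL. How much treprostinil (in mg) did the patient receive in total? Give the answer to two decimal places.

Concentration = 20 mg ÷ 212 mL = 0.09433962 mg/mL
Stage 1: 0.2 mL/hr × 4.3 hr = 0.86 mL → 0.86 mL × 0.09433962 mg/mL = 0.08113208 mg
Stage 2: 1 mL/hr × 8.6 hr = 8.6 mL → 8.6 mL × 0.09433962 mg/mL = 0.8113208 mg
Stage 3: 1.8 mL/hr × 5.7 hr = 10.26 mL → 10.26 mL × 0.09433962 mg/mL = 0.9679245 mg
Total = 0.08113208 + 0.8113208 + 0.9679245 = 1.860377 mg

1.86 mg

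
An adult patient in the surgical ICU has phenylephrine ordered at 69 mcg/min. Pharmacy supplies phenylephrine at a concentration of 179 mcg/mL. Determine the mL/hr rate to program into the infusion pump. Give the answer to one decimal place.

69 mcg/min × 60 min/hr = 4140 mcg/hr
Rate = 4140 mcg/hr ÷ 179 mcg/mL = 23.12849 mL/hr

23.1 mL/hr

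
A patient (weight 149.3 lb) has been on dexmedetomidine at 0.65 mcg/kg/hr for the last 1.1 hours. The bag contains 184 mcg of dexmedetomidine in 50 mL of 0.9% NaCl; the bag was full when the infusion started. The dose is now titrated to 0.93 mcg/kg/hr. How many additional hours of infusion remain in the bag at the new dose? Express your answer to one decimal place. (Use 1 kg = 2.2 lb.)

2.1 hours

Initial rate:
Weight = 149.3 lb ÷ 2.2 lb/kg = 67.86364 kg
Dose = 0.65 mcg/kg/hr × 67.86364 kg = 44.11136 mcg/hr
Concentration = 184 mcg ÷ 50 mL = 3.68 mcg/mL
Rate = 44.11136 mcg/hr ÷ 3.68 mcg/mL = 11.98678 mL/hr
Volume infused so far = 11.98678 mL/hr × 1.1 hr = 13.18546 mL
Volume remaining = 50 − 13.18546 = 36.81454 mL
New rate:
Dose = 0.93 mcg/kg/hr × 67.86364 kg = 63.11318 mcg/hr
Rate = 63.11318 mcg/hr ÷ 3.68 mcg/mL = 17.15032 mL/hr
Time remaining = 36.81454 mL ÷ 17.15032 mL/hr = 2.14658 hr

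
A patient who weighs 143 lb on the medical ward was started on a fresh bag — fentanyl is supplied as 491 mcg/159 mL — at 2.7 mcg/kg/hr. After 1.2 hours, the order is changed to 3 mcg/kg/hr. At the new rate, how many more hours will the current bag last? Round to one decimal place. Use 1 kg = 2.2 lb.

1.4 hours

Initial rate:
Weight = 143 lb ÷ 2.2 lb/kg = 65 kg
Dose = 2.7 mcg/kg/hr × 65 kg = 175.5 mcg/hr
Concentration = 491 mcg ÷ 159 mL = 3.08805 mcg/mL
Rate = 175.5 mcg/hr ÷ 3.08805 mcg/mL = 56.83198 mL/hr
Volume infused so far = 56.83198 mL/hr × 1.2 hr = 68.19837 mL
Volume remaining = 159 − 68.19837 = 90.80163 mL
New rate:
Dose = 3 mcg/kg/hr × 65 kg = 195 mcg/hr
Rate = 195 mcg/hr ÷ 3.08805 mcg/mL = 63.14664 mL/hr
Time remaining = 90.80163 mL ÷ 63.14664 mL/hr = 1.437949 hr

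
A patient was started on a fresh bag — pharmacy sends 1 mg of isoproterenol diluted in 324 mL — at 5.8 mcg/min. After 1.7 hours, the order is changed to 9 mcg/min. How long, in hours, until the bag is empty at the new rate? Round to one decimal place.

Initial rate:
5.8 mcg/min × 60 min/hr = 348 mcg/hr
Concentration = 1 mg ÷ 324 mL = 0.00308642 mg/mL = 3.08642 mcg/mL
Rate = 348 mcg/hr ÷ 3.08642 mcg/mL = 112.752 mL/hr
Volume infused so far = 112.752 mL/hr × 1.7 hr = 191.6784 mL
Volume remaining = 324 − 191.6784 = 132.3216 mL
New rate:
9 mcg/min × 60 min/hr = 540 mcg/hr
Rate = 540 mcg/hr ÷ 3.08642 mcg/mL = 174.96 mL/hr
Time remaining = 132.3216 mL ÷ 174.96 mL/hr = 0.7562963 hr

0.8 hours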